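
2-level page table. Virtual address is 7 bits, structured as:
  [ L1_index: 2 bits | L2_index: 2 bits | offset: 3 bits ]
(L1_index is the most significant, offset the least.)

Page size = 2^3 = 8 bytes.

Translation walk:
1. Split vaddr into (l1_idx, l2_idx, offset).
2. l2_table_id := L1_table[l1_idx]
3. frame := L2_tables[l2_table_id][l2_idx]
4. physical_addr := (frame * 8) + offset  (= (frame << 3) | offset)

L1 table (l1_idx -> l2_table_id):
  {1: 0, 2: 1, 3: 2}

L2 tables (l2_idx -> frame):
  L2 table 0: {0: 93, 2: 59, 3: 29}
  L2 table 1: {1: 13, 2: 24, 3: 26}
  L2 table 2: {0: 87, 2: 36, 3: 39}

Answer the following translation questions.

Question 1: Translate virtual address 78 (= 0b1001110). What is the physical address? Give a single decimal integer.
Answer: 110

Derivation:
vaddr = 78 = 0b1001110
Split: l1_idx=2, l2_idx=1, offset=6
L1[2] = 1
L2[1][1] = 13
paddr = 13 * 8 + 6 = 110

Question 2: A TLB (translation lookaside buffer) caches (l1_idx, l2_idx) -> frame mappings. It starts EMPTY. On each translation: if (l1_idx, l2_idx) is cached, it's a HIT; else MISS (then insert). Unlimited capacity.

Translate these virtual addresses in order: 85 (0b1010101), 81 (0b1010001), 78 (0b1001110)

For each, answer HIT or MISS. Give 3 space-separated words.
vaddr=85: (2,2) not in TLB -> MISS, insert
vaddr=81: (2,2) in TLB -> HIT
vaddr=78: (2,1) not in TLB -> MISS, insert

Answer: MISS HIT MISS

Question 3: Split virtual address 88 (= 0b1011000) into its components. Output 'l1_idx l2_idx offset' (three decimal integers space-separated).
Answer: 2 3 0

Derivation:
vaddr = 88 = 0b1011000
  top 2 bits -> l1_idx = 2
  next 2 bits -> l2_idx = 3
  bottom 3 bits -> offset = 0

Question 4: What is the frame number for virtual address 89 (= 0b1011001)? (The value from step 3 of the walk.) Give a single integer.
Answer: 26

Derivation:
vaddr = 89: l1_idx=2, l2_idx=3
L1[2] = 1; L2[1][3] = 26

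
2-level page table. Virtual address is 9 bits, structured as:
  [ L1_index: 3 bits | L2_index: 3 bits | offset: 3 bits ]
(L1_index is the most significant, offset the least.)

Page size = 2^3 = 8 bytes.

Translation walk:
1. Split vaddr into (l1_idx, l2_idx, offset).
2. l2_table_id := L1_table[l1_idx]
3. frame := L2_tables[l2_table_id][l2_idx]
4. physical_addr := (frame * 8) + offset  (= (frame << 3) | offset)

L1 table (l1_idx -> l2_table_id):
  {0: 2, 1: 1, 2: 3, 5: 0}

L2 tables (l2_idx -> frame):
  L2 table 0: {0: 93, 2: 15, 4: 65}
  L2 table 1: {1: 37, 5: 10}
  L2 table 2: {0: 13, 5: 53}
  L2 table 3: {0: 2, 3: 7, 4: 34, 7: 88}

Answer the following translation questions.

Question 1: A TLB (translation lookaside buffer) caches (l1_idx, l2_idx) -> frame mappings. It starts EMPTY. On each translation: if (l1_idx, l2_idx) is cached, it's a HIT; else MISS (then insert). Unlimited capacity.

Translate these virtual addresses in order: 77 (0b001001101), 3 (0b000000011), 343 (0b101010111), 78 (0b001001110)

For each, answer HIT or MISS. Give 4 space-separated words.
Answer: MISS MISS MISS HIT

Derivation:
vaddr=77: (1,1) not in TLB -> MISS, insert
vaddr=3: (0,0) not in TLB -> MISS, insert
vaddr=343: (5,2) not in TLB -> MISS, insert
vaddr=78: (1,1) in TLB -> HIT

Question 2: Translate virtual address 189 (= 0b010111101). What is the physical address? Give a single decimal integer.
Answer: 709

Derivation:
vaddr = 189 = 0b010111101
Split: l1_idx=2, l2_idx=7, offset=5
L1[2] = 3
L2[3][7] = 88
paddr = 88 * 8 + 5 = 709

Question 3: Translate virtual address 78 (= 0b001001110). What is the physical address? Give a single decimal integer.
vaddr = 78 = 0b001001110
Split: l1_idx=1, l2_idx=1, offset=6
L1[1] = 1
L2[1][1] = 37
paddr = 37 * 8 + 6 = 302

Answer: 302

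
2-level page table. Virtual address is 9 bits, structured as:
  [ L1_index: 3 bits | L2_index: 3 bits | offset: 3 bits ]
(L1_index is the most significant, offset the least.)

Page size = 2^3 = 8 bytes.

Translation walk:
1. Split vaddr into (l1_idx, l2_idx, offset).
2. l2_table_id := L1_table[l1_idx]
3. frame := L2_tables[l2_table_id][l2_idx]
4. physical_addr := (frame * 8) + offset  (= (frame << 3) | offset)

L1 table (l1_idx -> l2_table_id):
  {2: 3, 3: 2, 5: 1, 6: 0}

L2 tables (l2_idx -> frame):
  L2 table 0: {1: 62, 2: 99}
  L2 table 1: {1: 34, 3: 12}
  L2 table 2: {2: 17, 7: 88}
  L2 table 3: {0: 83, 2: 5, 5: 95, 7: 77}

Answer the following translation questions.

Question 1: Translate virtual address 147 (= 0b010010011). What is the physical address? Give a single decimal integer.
Answer: 43

Derivation:
vaddr = 147 = 0b010010011
Split: l1_idx=2, l2_idx=2, offset=3
L1[2] = 3
L2[3][2] = 5
paddr = 5 * 8 + 3 = 43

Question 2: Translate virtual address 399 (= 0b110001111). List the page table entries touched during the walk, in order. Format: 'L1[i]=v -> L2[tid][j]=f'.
vaddr = 399 = 0b110001111
Split: l1_idx=6, l2_idx=1, offset=7

Answer: L1[6]=0 -> L2[0][1]=62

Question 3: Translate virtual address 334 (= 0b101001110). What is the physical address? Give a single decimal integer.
Answer: 278

Derivation:
vaddr = 334 = 0b101001110
Split: l1_idx=5, l2_idx=1, offset=6
L1[5] = 1
L2[1][1] = 34
paddr = 34 * 8 + 6 = 278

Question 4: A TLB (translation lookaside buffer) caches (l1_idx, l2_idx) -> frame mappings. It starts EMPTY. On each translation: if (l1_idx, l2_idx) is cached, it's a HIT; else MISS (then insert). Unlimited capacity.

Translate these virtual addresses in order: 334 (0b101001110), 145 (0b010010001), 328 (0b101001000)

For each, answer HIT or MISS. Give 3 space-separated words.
Answer: MISS MISS HIT

Derivation:
vaddr=334: (5,1) not in TLB -> MISS, insert
vaddr=145: (2,2) not in TLB -> MISS, insert
vaddr=328: (5,1) in TLB -> HIT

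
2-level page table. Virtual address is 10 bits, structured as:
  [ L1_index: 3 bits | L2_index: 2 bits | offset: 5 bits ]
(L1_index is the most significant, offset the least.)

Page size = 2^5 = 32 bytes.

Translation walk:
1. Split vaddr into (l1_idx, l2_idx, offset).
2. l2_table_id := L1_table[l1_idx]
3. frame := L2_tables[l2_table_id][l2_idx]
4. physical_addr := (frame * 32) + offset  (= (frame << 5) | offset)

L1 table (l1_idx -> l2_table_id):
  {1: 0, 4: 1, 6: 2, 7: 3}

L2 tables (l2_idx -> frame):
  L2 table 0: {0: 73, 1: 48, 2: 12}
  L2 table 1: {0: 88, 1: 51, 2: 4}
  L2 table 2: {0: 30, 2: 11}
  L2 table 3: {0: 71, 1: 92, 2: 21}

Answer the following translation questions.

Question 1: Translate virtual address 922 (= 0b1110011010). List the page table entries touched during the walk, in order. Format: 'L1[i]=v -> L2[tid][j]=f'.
Answer: L1[7]=3 -> L2[3][0]=71

Derivation:
vaddr = 922 = 0b1110011010
Split: l1_idx=7, l2_idx=0, offset=26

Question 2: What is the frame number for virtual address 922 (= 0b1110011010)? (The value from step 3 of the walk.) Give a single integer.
Answer: 71

Derivation:
vaddr = 922: l1_idx=7, l2_idx=0
L1[7] = 3; L2[3][0] = 71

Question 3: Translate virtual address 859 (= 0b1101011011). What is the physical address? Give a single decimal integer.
Answer: 379

Derivation:
vaddr = 859 = 0b1101011011
Split: l1_idx=6, l2_idx=2, offset=27
L1[6] = 2
L2[2][2] = 11
paddr = 11 * 32 + 27 = 379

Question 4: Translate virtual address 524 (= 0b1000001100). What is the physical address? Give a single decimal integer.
Answer: 2828

Derivation:
vaddr = 524 = 0b1000001100
Split: l1_idx=4, l2_idx=0, offset=12
L1[4] = 1
L2[1][0] = 88
paddr = 88 * 32 + 12 = 2828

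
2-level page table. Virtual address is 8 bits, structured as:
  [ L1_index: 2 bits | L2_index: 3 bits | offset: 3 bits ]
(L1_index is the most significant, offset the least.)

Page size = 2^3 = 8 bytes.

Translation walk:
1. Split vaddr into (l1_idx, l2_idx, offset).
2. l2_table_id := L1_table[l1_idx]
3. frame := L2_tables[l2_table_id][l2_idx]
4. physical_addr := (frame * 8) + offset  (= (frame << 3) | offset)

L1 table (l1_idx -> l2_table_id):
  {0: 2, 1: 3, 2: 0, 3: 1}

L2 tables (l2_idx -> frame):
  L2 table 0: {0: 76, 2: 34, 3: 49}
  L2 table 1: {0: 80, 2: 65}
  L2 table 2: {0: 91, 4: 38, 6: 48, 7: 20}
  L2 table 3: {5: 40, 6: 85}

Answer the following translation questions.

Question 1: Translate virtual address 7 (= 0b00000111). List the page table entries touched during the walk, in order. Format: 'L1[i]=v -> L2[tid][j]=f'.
vaddr = 7 = 0b00000111
Split: l1_idx=0, l2_idx=0, offset=7

Answer: L1[0]=2 -> L2[2][0]=91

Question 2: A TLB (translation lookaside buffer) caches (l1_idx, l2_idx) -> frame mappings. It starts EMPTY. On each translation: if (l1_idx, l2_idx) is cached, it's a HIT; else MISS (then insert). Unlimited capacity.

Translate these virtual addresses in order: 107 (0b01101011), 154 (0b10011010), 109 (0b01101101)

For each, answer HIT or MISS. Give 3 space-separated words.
Answer: MISS MISS HIT

Derivation:
vaddr=107: (1,5) not in TLB -> MISS, insert
vaddr=154: (2,3) not in TLB -> MISS, insert
vaddr=109: (1,5) in TLB -> HIT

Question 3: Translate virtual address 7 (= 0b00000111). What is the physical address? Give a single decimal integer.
Answer: 735

Derivation:
vaddr = 7 = 0b00000111
Split: l1_idx=0, l2_idx=0, offset=7
L1[0] = 2
L2[2][0] = 91
paddr = 91 * 8 + 7 = 735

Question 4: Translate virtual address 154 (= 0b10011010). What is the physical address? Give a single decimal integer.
Answer: 394

Derivation:
vaddr = 154 = 0b10011010
Split: l1_idx=2, l2_idx=3, offset=2
L1[2] = 0
L2[0][3] = 49
paddr = 49 * 8 + 2 = 394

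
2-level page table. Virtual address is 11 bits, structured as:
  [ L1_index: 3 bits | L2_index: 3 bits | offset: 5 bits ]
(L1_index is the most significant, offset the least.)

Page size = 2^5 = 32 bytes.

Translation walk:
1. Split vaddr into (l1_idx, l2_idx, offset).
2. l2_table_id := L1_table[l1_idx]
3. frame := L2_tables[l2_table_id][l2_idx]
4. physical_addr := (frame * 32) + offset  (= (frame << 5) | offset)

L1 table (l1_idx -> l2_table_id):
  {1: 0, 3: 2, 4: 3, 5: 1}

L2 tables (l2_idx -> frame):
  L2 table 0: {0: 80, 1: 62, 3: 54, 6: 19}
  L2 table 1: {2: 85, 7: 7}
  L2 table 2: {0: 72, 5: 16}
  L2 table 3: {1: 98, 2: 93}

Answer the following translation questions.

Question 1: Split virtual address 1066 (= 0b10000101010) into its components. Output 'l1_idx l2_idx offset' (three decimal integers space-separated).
Answer: 4 1 10

Derivation:
vaddr = 1066 = 0b10000101010
  top 3 bits -> l1_idx = 4
  next 3 bits -> l2_idx = 1
  bottom 5 bits -> offset = 10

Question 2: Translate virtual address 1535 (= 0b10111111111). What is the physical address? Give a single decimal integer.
Answer: 255

Derivation:
vaddr = 1535 = 0b10111111111
Split: l1_idx=5, l2_idx=7, offset=31
L1[5] = 1
L2[1][7] = 7
paddr = 7 * 32 + 31 = 255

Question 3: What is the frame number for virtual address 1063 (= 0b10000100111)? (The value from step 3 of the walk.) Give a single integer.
Answer: 98

Derivation:
vaddr = 1063: l1_idx=4, l2_idx=1
L1[4] = 3; L2[3][1] = 98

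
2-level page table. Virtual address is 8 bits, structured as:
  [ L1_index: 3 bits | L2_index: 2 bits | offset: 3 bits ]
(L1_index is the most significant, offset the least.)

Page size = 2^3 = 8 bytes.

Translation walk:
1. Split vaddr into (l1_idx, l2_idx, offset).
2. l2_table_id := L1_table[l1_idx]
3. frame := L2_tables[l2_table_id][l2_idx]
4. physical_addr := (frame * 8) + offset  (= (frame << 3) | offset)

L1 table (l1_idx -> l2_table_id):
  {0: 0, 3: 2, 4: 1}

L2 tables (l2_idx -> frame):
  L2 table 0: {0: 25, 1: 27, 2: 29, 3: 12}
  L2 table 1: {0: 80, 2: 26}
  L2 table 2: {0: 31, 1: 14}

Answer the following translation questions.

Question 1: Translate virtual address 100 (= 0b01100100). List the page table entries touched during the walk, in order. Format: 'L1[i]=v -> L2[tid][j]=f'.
vaddr = 100 = 0b01100100
Split: l1_idx=3, l2_idx=0, offset=4

Answer: L1[3]=2 -> L2[2][0]=31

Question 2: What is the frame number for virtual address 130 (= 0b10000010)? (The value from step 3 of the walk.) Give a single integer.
Answer: 80

Derivation:
vaddr = 130: l1_idx=4, l2_idx=0
L1[4] = 1; L2[1][0] = 80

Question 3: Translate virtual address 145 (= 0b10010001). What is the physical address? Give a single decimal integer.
Answer: 209

Derivation:
vaddr = 145 = 0b10010001
Split: l1_idx=4, l2_idx=2, offset=1
L1[4] = 1
L2[1][2] = 26
paddr = 26 * 8 + 1 = 209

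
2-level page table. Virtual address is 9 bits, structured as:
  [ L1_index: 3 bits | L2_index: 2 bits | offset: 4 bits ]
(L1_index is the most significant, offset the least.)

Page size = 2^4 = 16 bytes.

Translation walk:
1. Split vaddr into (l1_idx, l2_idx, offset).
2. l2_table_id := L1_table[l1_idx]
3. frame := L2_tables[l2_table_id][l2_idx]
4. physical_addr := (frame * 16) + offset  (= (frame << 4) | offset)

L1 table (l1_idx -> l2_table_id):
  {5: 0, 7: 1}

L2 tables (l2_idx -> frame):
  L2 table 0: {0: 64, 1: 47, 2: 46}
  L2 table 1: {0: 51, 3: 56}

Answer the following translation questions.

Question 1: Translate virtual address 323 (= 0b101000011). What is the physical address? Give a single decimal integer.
vaddr = 323 = 0b101000011
Split: l1_idx=5, l2_idx=0, offset=3
L1[5] = 0
L2[0][0] = 64
paddr = 64 * 16 + 3 = 1027

Answer: 1027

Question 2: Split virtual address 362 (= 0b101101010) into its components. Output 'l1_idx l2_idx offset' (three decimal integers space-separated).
Answer: 5 2 10

Derivation:
vaddr = 362 = 0b101101010
  top 3 bits -> l1_idx = 5
  next 2 bits -> l2_idx = 2
  bottom 4 bits -> offset = 10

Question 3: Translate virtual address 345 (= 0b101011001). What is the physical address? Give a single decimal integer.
vaddr = 345 = 0b101011001
Split: l1_idx=5, l2_idx=1, offset=9
L1[5] = 0
L2[0][1] = 47
paddr = 47 * 16 + 9 = 761

Answer: 761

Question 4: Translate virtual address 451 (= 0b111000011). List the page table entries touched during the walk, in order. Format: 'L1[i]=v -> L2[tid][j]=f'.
Answer: L1[7]=1 -> L2[1][0]=51

Derivation:
vaddr = 451 = 0b111000011
Split: l1_idx=7, l2_idx=0, offset=3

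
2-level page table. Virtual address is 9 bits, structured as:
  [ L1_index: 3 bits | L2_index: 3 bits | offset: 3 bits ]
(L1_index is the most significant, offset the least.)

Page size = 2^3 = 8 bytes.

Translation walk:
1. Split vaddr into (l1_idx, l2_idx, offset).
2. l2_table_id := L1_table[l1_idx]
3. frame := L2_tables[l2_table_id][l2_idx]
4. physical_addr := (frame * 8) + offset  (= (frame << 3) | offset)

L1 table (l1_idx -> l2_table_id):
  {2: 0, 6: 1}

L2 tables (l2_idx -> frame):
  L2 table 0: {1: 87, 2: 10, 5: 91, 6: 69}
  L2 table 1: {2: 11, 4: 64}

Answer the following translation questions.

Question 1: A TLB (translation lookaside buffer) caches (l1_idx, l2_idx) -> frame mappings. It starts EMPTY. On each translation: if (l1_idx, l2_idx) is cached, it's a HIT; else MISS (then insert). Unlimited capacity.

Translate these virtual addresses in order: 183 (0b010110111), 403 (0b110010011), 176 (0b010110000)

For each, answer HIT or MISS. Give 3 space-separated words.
Answer: MISS MISS HIT

Derivation:
vaddr=183: (2,6) not in TLB -> MISS, insert
vaddr=403: (6,2) not in TLB -> MISS, insert
vaddr=176: (2,6) in TLB -> HIT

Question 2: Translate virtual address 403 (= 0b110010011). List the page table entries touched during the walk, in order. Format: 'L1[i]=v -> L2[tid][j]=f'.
vaddr = 403 = 0b110010011
Split: l1_idx=6, l2_idx=2, offset=3

Answer: L1[6]=1 -> L2[1][2]=11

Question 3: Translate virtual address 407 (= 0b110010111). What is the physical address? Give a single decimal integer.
Answer: 95

Derivation:
vaddr = 407 = 0b110010111
Split: l1_idx=6, l2_idx=2, offset=7
L1[6] = 1
L2[1][2] = 11
paddr = 11 * 8 + 7 = 95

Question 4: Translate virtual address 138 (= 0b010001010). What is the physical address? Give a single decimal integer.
vaddr = 138 = 0b010001010
Split: l1_idx=2, l2_idx=1, offset=2
L1[2] = 0
L2[0][1] = 87
paddr = 87 * 8 + 2 = 698

Answer: 698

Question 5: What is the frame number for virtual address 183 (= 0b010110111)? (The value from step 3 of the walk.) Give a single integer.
Answer: 69

Derivation:
vaddr = 183: l1_idx=2, l2_idx=6
L1[2] = 0; L2[0][6] = 69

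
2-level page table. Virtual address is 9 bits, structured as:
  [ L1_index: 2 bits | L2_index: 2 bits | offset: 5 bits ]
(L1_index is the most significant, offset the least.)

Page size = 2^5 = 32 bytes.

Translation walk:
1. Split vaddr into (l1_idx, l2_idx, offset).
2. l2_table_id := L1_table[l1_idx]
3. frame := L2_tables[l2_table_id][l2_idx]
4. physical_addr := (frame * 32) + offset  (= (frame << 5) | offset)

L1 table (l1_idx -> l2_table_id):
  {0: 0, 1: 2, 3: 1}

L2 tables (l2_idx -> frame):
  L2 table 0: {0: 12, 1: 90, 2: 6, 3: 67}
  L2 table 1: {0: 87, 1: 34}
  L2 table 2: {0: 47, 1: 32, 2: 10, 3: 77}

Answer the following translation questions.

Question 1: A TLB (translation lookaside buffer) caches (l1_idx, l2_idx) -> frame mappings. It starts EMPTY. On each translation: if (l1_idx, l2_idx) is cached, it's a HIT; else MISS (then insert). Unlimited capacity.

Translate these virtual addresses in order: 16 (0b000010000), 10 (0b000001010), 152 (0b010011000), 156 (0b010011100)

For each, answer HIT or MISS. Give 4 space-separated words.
Answer: MISS HIT MISS HIT

Derivation:
vaddr=16: (0,0) not in TLB -> MISS, insert
vaddr=10: (0,0) in TLB -> HIT
vaddr=152: (1,0) not in TLB -> MISS, insert
vaddr=156: (1,0) in TLB -> HIT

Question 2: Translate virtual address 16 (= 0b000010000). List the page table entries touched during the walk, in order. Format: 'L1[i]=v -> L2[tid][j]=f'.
Answer: L1[0]=0 -> L2[0][0]=12

Derivation:
vaddr = 16 = 0b000010000
Split: l1_idx=0, l2_idx=0, offset=16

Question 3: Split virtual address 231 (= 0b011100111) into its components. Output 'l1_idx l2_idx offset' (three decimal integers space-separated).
Answer: 1 3 7

Derivation:
vaddr = 231 = 0b011100111
  top 2 bits -> l1_idx = 1
  next 2 bits -> l2_idx = 3
  bottom 5 bits -> offset = 7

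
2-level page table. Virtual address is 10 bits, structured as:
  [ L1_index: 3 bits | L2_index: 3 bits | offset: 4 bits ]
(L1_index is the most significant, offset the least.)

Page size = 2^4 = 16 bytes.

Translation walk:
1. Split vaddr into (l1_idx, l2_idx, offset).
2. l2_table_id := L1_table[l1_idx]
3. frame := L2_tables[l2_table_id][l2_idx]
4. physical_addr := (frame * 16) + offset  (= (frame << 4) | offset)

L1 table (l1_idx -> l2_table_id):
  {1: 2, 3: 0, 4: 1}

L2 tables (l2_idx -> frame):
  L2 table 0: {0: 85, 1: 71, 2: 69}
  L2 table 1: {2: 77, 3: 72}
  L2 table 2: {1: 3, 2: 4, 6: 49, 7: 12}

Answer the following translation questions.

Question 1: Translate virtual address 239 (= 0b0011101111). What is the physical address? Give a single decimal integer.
vaddr = 239 = 0b0011101111
Split: l1_idx=1, l2_idx=6, offset=15
L1[1] = 2
L2[2][6] = 49
paddr = 49 * 16 + 15 = 799

Answer: 799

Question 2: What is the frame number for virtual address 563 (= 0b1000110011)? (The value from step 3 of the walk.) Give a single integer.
Answer: 72

Derivation:
vaddr = 563: l1_idx=4, l2_idx=3
L1[4] = 1; L2[1][3] = 72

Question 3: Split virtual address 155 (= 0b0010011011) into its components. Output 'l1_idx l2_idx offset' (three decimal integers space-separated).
Answer: 1 1 11

Derivation:
vaddr = 155 = 0b0010011011
  top 3 bits -> l1_idx = 1
  next 3 bits -> l2_idx = 1
  bottom 4 bits -> offset = 11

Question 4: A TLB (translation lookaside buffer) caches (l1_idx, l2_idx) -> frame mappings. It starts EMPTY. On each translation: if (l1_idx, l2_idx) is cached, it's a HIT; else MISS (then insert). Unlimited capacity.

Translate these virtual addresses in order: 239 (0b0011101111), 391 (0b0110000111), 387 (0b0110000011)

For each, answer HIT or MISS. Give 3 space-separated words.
vaddr=239: (1,6) not in TLB -> MISS, insert
vaddr=391: (3,0) not in TLB -> MISS, insert
vaddr=387: (3,0) in TLB -> HIT

Answer: MISS MISS HIT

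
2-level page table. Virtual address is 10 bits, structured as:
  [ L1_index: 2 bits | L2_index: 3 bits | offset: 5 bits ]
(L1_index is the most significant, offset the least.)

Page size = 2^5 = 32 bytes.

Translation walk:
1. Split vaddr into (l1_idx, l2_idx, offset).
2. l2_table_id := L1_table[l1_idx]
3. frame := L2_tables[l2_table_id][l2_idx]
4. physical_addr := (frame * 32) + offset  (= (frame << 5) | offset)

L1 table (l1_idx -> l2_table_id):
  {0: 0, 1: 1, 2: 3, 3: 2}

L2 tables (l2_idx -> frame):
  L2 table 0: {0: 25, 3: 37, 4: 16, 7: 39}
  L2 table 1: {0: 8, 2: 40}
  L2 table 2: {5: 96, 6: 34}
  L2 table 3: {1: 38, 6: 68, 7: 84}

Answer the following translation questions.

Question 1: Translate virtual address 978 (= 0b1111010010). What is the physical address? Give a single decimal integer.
vaddr = 978 = 0b1111010010
Split: l1_idx=3, l2_idx=6, offset=18
L1[3] = 2
L2[2][6] = 34
paddr = 34 * 32 + 18 = 1106

Answer: 1106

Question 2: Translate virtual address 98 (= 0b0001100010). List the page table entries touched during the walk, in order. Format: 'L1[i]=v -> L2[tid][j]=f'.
Answer: L1[0]=0 -> L2[0][3]=37

Derivation:
vaddr = 98 = 0b0001100010
Split: l1_idx=0, l2_idx=3, offset=2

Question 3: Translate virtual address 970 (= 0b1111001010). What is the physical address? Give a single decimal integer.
vaddr = 970 = 0b1111001010
Split: l1_idx=3, l2_idx=6, offset=10
L1[3] = 2
L2[2][6] = 34
paddr = 34 * 32 + 10 = 1098

Answer: 1098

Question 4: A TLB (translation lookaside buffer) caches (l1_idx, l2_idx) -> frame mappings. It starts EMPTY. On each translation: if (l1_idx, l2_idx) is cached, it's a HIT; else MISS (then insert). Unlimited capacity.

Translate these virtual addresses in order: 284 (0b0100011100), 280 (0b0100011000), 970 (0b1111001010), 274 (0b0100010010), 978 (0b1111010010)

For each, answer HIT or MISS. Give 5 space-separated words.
Answer: MISS HIT MISS HIT HIT

Derivation:
vaddr=284: (1,0) not in TLB -> MISS, insert
vaddr=280: (1,0) in TLB -> HIT
vaddr=970: (3,6) not in TLB -> MISS, insert
vaddr=274: (1,0) in TLB -> HIT
vaddr=978: (3,6) in TLB -> HIT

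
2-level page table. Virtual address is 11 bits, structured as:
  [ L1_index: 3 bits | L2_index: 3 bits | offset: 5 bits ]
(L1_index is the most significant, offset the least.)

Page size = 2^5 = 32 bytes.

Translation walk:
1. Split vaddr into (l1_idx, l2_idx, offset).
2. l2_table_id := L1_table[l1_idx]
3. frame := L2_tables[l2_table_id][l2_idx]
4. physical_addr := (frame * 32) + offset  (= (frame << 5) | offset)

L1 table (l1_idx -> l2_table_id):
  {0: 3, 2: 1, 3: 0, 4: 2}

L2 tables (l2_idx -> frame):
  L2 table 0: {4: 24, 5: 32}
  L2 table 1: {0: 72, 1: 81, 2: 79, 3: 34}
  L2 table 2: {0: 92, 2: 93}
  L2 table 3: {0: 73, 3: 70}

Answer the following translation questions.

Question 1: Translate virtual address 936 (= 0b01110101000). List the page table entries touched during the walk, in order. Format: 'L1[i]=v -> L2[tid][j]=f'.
vaddr = 936 = 0b01110101000
Split: l1_idx=3, l2_idx=5, offset=8

Answer: L1[3]=0 -> L2[0][5]=32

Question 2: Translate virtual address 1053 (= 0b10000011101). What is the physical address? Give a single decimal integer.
Answer: 2973

Derivation:
vaddr = 1053 = 0b10000011101
Split: l1_idx=4, l2_idx=0, offset=29
L1[4] = 2
L2[2][0] = 92
paddr = 92 * 32 + 29 = 2973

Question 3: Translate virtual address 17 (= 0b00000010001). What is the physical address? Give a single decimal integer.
vaddr = 17 = 0b00000010001
Split: l1_idx=0, l2_idx=0, offset=17
L1[0] = 3
L2[3][0] = 73
paddr = 73 * 32 + 17 = 2353

Answer: 2353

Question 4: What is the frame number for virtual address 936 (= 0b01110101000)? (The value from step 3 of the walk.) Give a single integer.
vaddr = 936: l1_idx=3, l2_idx=5
L1[3] = 0; L2[0][5] = 32

Answer: 32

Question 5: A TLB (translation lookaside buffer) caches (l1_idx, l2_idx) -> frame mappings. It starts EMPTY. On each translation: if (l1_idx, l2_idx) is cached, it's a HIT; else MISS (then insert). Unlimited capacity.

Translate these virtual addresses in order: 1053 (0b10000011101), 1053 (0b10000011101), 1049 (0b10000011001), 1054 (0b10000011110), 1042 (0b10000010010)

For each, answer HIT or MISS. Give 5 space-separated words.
Answer: MISS HIT HIT HIT HIT

Derivation:
vaddr=1053: (4,0) not in TLB -> MISS, insert
vaddr=1053: (4,0) in TLB -> HIT
vaddr=1049: (4,0) in TLB -> HIT
vaddr=1054: (4,0) in TLB -> HIT
vaddr=1042: (4,0) in TLB -> HIT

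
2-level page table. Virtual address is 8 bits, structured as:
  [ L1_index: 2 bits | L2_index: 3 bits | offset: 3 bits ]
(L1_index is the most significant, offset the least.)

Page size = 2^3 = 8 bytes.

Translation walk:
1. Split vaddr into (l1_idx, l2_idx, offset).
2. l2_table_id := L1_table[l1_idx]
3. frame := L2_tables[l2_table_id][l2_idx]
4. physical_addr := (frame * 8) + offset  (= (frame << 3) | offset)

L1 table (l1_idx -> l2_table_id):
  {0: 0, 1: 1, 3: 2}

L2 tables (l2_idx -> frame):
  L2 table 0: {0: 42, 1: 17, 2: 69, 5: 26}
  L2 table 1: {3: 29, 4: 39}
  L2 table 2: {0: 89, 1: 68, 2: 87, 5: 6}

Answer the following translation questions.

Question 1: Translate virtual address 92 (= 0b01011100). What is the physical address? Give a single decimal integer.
vaddr = 92 = 0b01011100
Split: l1_idx=1, l2_idx=3, offset=4
L1[1] = 1
L2[1][3] = 29
paddr = 29 * 8 + 4 = 236

Answer: 236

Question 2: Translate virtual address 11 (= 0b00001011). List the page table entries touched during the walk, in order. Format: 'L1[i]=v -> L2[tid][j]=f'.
Answer: L1[0]=0 -> L2[0][1]=17

Derivation:
vaddr = 11 = 0b00001011
Split: l1_idx=0, l2_idx=1, offset=3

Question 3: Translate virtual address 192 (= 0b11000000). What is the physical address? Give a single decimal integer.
Answer: 712

Derivation:
vaddr = 192 = 0b11000000
Split: l1_idx=3, l2_idx=0, offset=0
L1[3] = 2
L2[2][0] = 89
paddr = 89 * 8 + 0 = 712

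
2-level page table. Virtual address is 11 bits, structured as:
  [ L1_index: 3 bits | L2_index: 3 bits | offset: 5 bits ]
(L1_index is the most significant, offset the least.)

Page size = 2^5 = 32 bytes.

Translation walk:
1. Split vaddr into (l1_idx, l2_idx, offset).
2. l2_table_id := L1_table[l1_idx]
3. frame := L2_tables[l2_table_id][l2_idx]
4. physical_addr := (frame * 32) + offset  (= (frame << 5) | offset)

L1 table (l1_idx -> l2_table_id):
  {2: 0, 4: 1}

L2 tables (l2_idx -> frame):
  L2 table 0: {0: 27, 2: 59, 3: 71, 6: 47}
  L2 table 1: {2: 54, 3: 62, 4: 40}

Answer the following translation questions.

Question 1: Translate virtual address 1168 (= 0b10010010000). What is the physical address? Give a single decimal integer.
vaddr = 1168 = 0b10010010000
Split: l1_idx=4, l2_idx=4, offset=16
L1[4] = 1
L2[1][4] = 40
paddr = 40 * 32 + 16 = 1296

Answer: 1296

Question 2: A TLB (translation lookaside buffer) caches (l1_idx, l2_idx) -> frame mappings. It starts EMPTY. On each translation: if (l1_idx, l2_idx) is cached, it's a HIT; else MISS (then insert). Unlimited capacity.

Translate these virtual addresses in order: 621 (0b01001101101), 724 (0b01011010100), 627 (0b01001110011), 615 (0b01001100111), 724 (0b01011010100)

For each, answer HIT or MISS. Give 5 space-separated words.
vaddr=621: (2,3) not in TLB -> MISS, insert
vaddr=724: (2,6) not in TLB -> MISS, insert
vaddr=627: (2,3) in TLB -> HIT
vaddr=615: (2,3) in TLB -> HIT
vaddr=724: (2,6) in TLB -> HIT

Answer: MISS MISS HIT HIT HIT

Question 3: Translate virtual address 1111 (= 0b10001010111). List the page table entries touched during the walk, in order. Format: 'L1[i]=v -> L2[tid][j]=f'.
vaddr = 1111 = 0b10001010111
Split: l1_idx=4, l2_idx=2, offset=23

Answer: L1[4]=1 -> L2[1][2]=54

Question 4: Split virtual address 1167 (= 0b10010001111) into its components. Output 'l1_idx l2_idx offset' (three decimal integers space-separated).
vaddr = 1167 = 0b10010001111
  top 3 bits -> l1_idx = 4
  next 3 bits -> l2_idx = 4
  bottom 5 bits -> offset = 15

Answer: 4 4 15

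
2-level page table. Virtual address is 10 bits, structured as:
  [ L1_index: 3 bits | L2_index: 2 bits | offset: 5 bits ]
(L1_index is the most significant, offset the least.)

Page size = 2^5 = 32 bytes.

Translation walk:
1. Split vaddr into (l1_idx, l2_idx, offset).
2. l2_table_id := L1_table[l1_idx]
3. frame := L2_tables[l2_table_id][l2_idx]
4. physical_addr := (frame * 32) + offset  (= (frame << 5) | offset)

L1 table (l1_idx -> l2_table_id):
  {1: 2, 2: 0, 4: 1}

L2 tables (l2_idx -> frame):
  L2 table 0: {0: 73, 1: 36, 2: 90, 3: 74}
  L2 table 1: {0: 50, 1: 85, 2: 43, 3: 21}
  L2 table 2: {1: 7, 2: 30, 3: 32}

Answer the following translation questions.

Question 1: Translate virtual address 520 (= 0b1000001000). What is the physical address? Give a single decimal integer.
vaddr = 520 = 0b1000001000
Split: l1_idx=4, l2_idx=0, offset=8
L1[4] = 1
L2[1][0] = 50
paddr = 50 * 32 + 8 = 1608

Answer: 1608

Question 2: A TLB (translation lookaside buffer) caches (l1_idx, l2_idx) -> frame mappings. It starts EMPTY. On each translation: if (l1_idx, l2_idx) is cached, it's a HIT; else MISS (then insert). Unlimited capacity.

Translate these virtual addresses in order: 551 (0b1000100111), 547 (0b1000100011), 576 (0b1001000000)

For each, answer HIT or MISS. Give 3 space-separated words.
vaddr=551: (4,1) not in TLB -> MISS, insert
vaddr=547: (4,1) in TLB -> HIT
vaddr=576: (4,2) not in TLB -> MISS, insert

Answer: MISS HIT MISS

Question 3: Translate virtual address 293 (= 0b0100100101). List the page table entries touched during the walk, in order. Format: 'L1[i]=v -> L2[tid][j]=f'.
vaddr = 293 = 0b0100100101
Split: l1_idx=2, l2_idx=1, offset=5

Answer: L1[2]=0 -> L2[0][1]=36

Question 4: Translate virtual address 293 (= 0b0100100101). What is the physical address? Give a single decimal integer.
Answer: 1157

Derivation:
vaddr = 293 = 0b0100100101
Split: l1_idx=2, l2_idx=1, offset=5
L1[2] = 0
L2[0][1] = 36
paddr = 36 * 32 + 5 = 1157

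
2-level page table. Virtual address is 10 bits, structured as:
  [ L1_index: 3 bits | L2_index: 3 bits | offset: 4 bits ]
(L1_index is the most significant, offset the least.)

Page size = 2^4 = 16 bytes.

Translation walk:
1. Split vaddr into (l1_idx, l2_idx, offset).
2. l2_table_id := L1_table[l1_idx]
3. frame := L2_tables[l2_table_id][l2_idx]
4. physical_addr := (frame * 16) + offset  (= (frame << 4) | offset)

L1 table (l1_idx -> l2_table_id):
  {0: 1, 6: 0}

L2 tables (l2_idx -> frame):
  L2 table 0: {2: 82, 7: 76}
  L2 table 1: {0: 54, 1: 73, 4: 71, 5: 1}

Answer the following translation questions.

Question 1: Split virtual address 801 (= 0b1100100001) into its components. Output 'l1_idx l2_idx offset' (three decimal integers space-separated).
vaddr = 801 = 0b1100100001
  top 3 bits -> l1_idx = 6
  next 3 bits -> l2_idx = 2
  bottom 4 bits -> offset = 1

Answer: 6 2 1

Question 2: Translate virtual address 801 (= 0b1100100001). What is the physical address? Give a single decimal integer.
Answer: 1313

Derivation:
vaddr = 801 = 0b1100100001
Split: l1_idx=6, l2_idx=2, offset=1
L1[6] = 0
L2[0][2] = 82
paddr = 82 * 16 + 1 = 1313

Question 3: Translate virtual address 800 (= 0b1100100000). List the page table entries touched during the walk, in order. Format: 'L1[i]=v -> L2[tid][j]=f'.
vaddr = 800 = 0b1100100000
Split: l1_idx=6, l2_idx=2, offset=0

Answer: L1[6]=0 -> L2[0][2]=82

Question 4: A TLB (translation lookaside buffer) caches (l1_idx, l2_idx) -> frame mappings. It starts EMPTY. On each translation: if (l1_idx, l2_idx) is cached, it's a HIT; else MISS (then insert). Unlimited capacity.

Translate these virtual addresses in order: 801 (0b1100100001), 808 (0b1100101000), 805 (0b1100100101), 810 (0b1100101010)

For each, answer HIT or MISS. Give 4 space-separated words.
Answer: MISS HIT HIT HIT

Derivation:
vaddr=801: (6,2) not in TLB -> MISS, insert
vaddr=808: (6,2) in TLB -> HIT
vaddr=805: (6,2) in TLB -> HIT
vaddr=810: (6,2) in TLB -> HIT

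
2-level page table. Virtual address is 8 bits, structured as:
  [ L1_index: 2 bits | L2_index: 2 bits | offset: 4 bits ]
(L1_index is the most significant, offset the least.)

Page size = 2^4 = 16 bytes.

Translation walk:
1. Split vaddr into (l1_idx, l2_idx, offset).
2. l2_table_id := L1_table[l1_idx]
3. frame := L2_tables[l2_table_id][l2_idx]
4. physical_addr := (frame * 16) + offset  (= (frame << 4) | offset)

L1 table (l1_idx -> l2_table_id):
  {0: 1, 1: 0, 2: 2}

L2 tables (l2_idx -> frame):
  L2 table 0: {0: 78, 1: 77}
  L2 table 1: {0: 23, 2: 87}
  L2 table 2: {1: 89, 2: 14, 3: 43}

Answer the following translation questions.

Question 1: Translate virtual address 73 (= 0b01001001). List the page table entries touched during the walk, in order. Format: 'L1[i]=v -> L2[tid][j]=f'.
vaddr = 73 = 0b01001001
Split: l1_idx=1, l2_idx=0, offset=9

Answer: L1[1]=0 -> L2[0][0]=78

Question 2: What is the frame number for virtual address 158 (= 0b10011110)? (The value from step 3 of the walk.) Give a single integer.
vaddr = 158: l1_idx=2, l2_idx=1
L1[2] = 2; L2[2][1] = 89

Answer: 89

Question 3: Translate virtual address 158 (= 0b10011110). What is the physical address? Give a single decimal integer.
vaddr = 158 = 0b10011110
Split: l1_idx=2, l2_idx=1, offset=14
L1[2] = 2
L2[2][1] = 89
paddr = 89 * 16 + 14 = 1438

Answer: 1438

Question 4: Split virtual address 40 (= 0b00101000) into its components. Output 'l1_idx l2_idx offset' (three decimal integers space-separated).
Answer: 0 2 8

Derivation:
vaddr = 40 = 0b00101000
  top 2 bits -> l1_idx = 0
  next 2 bits -> l2_idx = 2
  bottom 4 bits -> offset = 8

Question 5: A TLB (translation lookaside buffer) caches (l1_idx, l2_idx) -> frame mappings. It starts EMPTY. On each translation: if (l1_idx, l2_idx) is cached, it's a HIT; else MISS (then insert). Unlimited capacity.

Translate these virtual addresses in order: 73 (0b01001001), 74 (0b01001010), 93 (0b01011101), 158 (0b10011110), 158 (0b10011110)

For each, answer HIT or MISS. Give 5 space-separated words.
vaddr=73: (1,0) not in TLB -> MISS, insert
vaddr=74: (1,0) in TLB -> HIT
vaddr=93: (1,1) not in TLB -> MISS, insert
vaddr=158: (2,1) not in TLB -> MISS, insert
vaddr=158: (2,1) in TLB -> HIT

Answer: MISS HIT MISS MISS HIT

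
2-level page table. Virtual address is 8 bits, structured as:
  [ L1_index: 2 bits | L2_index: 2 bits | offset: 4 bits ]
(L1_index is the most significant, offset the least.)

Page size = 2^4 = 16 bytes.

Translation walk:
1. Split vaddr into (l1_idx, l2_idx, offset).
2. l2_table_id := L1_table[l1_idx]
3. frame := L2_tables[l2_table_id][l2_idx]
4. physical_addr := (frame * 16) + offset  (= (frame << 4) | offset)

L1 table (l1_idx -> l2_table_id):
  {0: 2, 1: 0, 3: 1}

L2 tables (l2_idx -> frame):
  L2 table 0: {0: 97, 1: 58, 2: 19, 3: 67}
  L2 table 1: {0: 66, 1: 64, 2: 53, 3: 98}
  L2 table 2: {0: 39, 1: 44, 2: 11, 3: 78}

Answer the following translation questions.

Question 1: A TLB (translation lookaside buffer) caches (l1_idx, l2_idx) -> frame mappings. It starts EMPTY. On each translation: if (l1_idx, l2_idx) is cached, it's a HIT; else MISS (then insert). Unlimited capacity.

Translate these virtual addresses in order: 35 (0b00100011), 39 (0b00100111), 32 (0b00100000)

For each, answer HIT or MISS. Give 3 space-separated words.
Answer: MISS HIT HIT

Derivation:
vaddr=35: (0,2) not in TLB -> MISS, insert
vaddr=39: (0,2) in TLB -> HIT
vaddr=32: (0,2) in TLB -> HIT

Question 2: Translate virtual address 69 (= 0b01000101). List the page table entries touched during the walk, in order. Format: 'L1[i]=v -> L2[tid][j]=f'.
vaddr = 69 = 0b01000101
Split: l1_idx=1, l2_idx=0, offset=5

Answer: L1[1]=0 -> L2[0][0]=97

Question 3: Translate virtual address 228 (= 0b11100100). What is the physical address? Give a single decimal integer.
Answer: 852

Derivation:
vaddr = 228 = 0b11100100
Split: l1_idx=3, l2_idx=2, offset=4
L1[3] = 1
L2[1][2] = 53
paddr = 53 * 16 + 4 = 852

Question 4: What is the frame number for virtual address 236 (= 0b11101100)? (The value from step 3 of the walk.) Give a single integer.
vaddr = 236: l1_idx=3, l2_idx=2
L1[3] = 1; L2[1][2] = 53

Answer: 53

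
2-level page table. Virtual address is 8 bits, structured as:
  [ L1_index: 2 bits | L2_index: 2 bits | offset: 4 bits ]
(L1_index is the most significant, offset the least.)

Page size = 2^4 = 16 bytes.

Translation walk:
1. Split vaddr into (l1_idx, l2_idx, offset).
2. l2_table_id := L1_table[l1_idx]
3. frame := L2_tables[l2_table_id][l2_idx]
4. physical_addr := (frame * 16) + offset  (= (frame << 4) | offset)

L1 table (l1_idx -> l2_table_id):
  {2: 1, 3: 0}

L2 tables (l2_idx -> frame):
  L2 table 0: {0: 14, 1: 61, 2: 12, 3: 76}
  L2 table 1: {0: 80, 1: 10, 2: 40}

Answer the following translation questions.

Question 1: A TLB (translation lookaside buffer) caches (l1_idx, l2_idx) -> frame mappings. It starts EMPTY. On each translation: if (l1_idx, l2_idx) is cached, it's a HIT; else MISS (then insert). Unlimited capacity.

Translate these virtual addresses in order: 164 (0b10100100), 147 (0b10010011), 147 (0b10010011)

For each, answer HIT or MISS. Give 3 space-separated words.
Answer: MISS MISS HIT

Derivation:
vaddr=164: (2,2) not in TLB -> MISS, insert
vaddr=147: (2,1) not in TLB -> MISS, insert
vaddr=147: (2,1) in TLB -> HIT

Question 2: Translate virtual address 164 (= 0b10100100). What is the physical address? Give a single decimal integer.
vaddr = 164 = 0b10100100
Split: l1_idx=2, l2_idx=2, offset=4
L1[2] = 1
L2[1][2] = 40
paddr = 40 * 16 + 4 = 644

Answer: 644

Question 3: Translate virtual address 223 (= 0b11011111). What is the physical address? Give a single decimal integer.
vaddr = 223 = 0b11011111
Split: l1_idx=3, l2_idx=1, offset=15
L1[3] = 0
L2[0][1] = 61
paddr = 61 * 16 + 15 = 991

Answer: 991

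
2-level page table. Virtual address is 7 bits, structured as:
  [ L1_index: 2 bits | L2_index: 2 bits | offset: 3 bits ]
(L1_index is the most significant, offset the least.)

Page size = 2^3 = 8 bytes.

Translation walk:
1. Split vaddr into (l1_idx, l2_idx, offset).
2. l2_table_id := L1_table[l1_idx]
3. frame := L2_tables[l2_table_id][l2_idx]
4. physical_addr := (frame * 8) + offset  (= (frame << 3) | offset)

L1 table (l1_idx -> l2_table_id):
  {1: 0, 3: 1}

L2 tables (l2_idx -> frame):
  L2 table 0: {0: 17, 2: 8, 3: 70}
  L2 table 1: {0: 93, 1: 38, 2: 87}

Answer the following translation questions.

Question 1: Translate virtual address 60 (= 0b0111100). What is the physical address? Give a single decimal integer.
Answer: 564

Derivation:
vaddr = 60 = 0b0111100
Split: l1_idx=1, l2_idx=3, offset=4
L1[1] = 0
L2[0][3] = 70
paddr = 70 * 8 + 4 = 564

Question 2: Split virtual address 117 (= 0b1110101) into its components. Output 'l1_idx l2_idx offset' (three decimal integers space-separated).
Answer: 3 2 5

Derivation:
vaddr = 117 = 0b1110101
  top 2 bits -> l1_idx = 3
  next 2 bits -> l2_idx = 2
  bottom 3 bits -> offset = 5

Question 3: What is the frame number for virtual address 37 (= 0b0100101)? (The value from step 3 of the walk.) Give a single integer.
vaddr = 37: l1_idx=1, l2_idx=0
L1[1] = 0; L2[0][0] = 17

Answer: 17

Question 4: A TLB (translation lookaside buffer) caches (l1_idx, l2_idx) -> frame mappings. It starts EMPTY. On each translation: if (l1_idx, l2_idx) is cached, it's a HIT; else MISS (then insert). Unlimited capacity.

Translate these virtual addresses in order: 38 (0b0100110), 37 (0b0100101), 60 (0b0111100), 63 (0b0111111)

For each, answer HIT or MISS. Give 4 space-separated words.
vaddr=38: (1,0) not in TLB -> MISS, insert
vaddr=37: (1,0) in TLB -> HIT
vaddr=60: (1,3) not in TLB -> MISS, insert
vaddr=63: (1,3) in TLB -> HIT

Answer: MISS HIT MISS HIT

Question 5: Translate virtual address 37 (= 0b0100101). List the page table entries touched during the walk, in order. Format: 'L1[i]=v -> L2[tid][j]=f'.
Answer: L1[1]=0 -> L2[0][0]=17

Derivation:
vaddr = 37 = 0b0100101
Split: l1_idx=1, l2_idx=0, offset=5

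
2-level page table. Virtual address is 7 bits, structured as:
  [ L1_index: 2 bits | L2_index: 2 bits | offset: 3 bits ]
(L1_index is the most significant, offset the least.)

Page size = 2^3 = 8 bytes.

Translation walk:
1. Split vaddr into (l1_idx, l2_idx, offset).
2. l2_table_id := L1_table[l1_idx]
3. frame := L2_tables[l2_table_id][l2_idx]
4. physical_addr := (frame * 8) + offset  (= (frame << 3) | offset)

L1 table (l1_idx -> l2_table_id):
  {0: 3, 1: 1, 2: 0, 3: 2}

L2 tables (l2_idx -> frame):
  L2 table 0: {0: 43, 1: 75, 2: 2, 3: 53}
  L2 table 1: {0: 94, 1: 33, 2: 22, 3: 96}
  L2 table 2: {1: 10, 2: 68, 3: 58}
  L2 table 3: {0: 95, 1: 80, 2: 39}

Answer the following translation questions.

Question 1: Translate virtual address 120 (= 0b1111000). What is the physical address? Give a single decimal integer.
vaddr = 120 = 0b1111000
Split: l1_idx=3, l2_idx=3, offset=0
L1[3] = 2
L2[2][3] = 58
paddr = 58 * 8 + 0 = 464

Answer: 464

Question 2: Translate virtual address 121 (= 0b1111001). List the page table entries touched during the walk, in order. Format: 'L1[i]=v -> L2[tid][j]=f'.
vaddr = 121 = 0b1111001
Split: l1_idx=3, l2_idx=3, offset=1

Answer: L1[3]=2 -> L2[2][3]=58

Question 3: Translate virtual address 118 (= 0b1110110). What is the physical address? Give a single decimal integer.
Answer: 550

Derivation:
vaddr = 118 = 0b1110110
Split: l1_idx=3, l2_idx=2, offset=6
L1[3] = 2
L2[2][2] = 68
paddr = 68 * 8 + 6 = 550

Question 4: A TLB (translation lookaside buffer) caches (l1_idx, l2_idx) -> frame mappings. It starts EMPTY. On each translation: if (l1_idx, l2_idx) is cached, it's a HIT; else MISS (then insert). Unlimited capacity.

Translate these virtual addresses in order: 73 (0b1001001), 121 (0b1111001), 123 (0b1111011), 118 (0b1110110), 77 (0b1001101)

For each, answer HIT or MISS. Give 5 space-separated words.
vaddr=73: (2,1) not in TLB -> MISS, insert
vaddr=121: (3,3) not in TLB -> MISS, insert
vaddr=123: (3,3) in TLB -> HIT
vaddr=118: (3,2) not in TLB -> MISS, insert
vaddr=77: (2,1) in TLB -> HIT

Answer: MISS MISS HIT MISS HIT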